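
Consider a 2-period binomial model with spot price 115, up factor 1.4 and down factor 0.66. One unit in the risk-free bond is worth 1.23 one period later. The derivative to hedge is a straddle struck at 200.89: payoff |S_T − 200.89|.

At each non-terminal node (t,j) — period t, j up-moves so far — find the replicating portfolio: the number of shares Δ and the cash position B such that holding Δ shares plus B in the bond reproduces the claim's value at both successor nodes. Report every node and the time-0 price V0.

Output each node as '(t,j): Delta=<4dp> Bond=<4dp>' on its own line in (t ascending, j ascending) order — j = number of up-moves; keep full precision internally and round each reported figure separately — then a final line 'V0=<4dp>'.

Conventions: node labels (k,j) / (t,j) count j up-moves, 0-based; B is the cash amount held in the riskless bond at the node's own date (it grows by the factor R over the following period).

(0,0): Delta=-0.6393 Bond=110.5251
(1,0): Delta=-1.0000 Bond=163.3252
(1,1): Delta=-0.5886 Bond=127.7800
V0=37.0090

No-arbitrage ⇒ martingale measure with p* = (R−d)/(u−d) = 0.7703.
Expiry values: V(2,0)=150.7960, V(2,1)=94.6300, V(2,2)=24.5100
  t=1,j=0: stock 75.9000 → up 106.2600 (V=94.6300), down 50.0940 (V=150.7960). Price 87.4252; hedge Δ=-1.0000, bond B=163.3252.
  t=1,j=1: stock 161.0000 → up 225.4000 (V=24.5100), down 106.2600 (V=94.6300). Price 33.0233; hedge Δ=-0.5886, bond B=127.7800.
  t=0,j=0: stock 115.0000 → up 161.0000 (V=33.0233), down 75.9000 (V=87.4252). Price 37.0090; hedge Δ=-0.6393, bond B=110.5251.
As a check, the time-0 holding Δ(0,0)·S0 + B(0,0) comes to 37.0090 — exactly V0.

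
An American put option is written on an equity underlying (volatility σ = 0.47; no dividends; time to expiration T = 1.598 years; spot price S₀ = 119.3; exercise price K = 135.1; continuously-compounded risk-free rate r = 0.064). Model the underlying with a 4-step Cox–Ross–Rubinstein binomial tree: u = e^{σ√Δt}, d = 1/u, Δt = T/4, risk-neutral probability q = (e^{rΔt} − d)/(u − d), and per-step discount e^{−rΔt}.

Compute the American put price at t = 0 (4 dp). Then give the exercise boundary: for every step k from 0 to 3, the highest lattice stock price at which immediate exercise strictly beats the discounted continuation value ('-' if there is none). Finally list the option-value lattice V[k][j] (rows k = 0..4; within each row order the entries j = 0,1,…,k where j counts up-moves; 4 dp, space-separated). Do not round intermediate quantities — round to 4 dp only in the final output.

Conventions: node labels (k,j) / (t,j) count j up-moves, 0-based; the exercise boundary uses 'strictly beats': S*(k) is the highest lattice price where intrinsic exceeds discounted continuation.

Δt=0.39950  u=1.34591  d=0.74299  q=0.46923  discount=0.97476
step 4 (expiry): payoffs max(K−S,0) = 98.7437 69.2417 15.8000 0.0000 0.0000
step 3: (k=3,j=0): S=48.9322, K−S=86.1678, hold=82.7573 ⇒ V=86.1678 exercise | (k=3,j=1): S=88.6391, K−S=46.4609, hold=43.0504 ⇒ V=46.4609 exercise | (k=3,j=2): S=160.5667, K−S=0.0000, hold=8.1745 ⇒ V=8.1745 continue | (k=3,j=3): S=290.8612, K−S=0.0000, hold=0.0000 ⇒ V=0.0000 continue  boundary S*=88.6391
step 2: (k=2,j=0): S=65.8583, K−S=69.2417, hold=65.8313 ⇒ V=69.2417 exercise | (k=2,j=1): S=119.3000, K−S=15.8000, hold=27.7765 ⇒ V=27.7765 continue | (k=2,j=2): S=216.1079, K−S=0.0000, hold=4.2293 ⇒ V=4.2293 continue  boundary S*=65.8583
step 1: (k=1,j=0): S=88.6391, K−S=46.4609, hold=48.5283 ⇒ V=48.5283 continue | (k=1,j=1): S=160.5667, K−S=0.0000, hold=16.3052 ⇒ V=16.3052 continue  boundary S*=-
step 0: (k=0,j=0): S=119.3000, K−S=15.8000, hold=32.5649 ⇒ V=32.5649 continue  boundary S*=-

price = 32.5649
boundary = - - 65.8583 88.6391
tree:
32.5649
48.5283 16.3052
69.2417 27.7765 4.2293
86.1678 46.4609 8.1745 0.0000
98.7437 69.2417 15.8000 0.0000 0.0000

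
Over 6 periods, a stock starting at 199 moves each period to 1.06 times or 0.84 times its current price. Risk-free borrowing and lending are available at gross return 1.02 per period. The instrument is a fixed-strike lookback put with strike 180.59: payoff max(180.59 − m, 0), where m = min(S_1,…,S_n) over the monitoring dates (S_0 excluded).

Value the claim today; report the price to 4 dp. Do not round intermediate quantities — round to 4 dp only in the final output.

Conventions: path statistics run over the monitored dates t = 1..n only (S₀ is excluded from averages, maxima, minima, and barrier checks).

price = 7.7864

Set p* = 0.8182 (from d < R < u); the path-dependent value is the discounted p*-expectation over all price paths.
Enumerate all 2^6 = 64 price paths (U = up ×1.06, D = down ×0.84); each path with k up-moves has probability p*^k·(1−p*)^(6−k).
DDDDDD: m=69.9083, payoff=110.6817, prob=0.000036
UDDDDD: m=88.2176, payoff=92.3724, prob=0.000163
DUDDDD: m=88.2176, payoff=92.3724, prob=0.000163
UUDDDD: m=111.3222, payoff=69.2678, prob=0.000732
DDUDDD: m=88.2176, payoff=92.3724, prob=0.000163
UDUDDD: m=111.3222, payoff=69.2678, prob=0.000732
DUUDDD: m=111.3222, payoff=69.2678, prob=0.000732
UUUDDD: m=140.4781, payoff=40.1119, prob=0.003292
DDDUDD: m=88.2176, payoff=92.3724, prob=0.000163
UDDUDD: m=111.3222, payoff=69.2678, prob=0.000732
DUDUDD: m=111.3222, payoff=69.2678, prob=0.000732
UUDUDD: m=140.4781, payoff=40.1119, prob=0.003292
DDUUDD: m=111.3222, payoff=69.2678, prob=0.000732
UDUUDD: m=140.4781, payoff=40.1119, prob=0.003292
DUUUDD: m=140.4781, payoff=40.1119, prob=0.003292
UUUUDD: m=177.2699, payoff=3.3201, prob=0.014814
DDDDUD: m=88.2176, payoff=92.3724, prob=0.000163
UDDDUD: m=111.3222, payoff=69.2678, prob=0.000732
DUDDUD: m=111.3222, payoff=69.2678, prob=0.000732
UUDDUD: m=140.4781, payoff=40.1119, prob=0.003292
DDUDUD: m=111.3222, payoff=69.2678, prob=0.000732
UDUDUD: m=140.4781, payoff=40.1119, prob=0.003292
DUUDUD: m=140.4781, payoff=40.1119, prob=0.003292
UUUDUD: m=177.2699, payoff=3.3201, prob=0.014814
DDDUUD: m=111.3222, payoff=69.2678, prob=0.000732
UDDUUD: m=140.4781, payoff=40.1119, prob=0.003292
DUDUUD: m=140.4781, payoff=40.1119, prob=0.003292
UUDUUD: m=177.2699, payoff=3.3201, prob=0.014814
DDUUUD: m=140.4144, payoff=40.1756, prob=0.003292
UDUUUD: m=177.1896, payoff=3.4004, prob=0.014814
DUUUUD: m=167.1600, payoff=13.4300, prob=0.014814
UUUUUD: m=210.9400, payoff=0.0000, prob=0.066663
DDDDDU: m=83.2242, payoff=97.3658, prob=0.000163
UDDDDU: m=105.0210, payoff=75.5690, prob=0.000732
DUDDDU: m=105.0210, payoff=75.5690, prob=0.000732
UUDDDU: m=132.5265, payoff=48.0635, prob=0.003292
DDUDDU: m=105.0210, payoff=75.5690, prob=0.000732
UDUDDU: m=132.5265, payoff=48.0635, prob=0.003292
DUUDDU: m=132.5265, payoff=48.0635, prob=0.003292
UUUDDU: m=167.2358, payoff=13.3542, prob=0.014814
DDDUDU: m=105.0210, payoff=75.5690, prob=0.000732
UDDUDU: m=132.5265, payoff=48.0635, prob=0.003292
DUDUDU: m=132.5265, payoff=48.0635, prob=0.003292
UUDUDU: m=167.2358, payoff=13.3542, prob=0.014814
DDUUDU: m=132.5265, payoff=48.0635, prob=0.003292
UDUUDU: m=167.2358, payoff=13.3542, prob=0.014814
DUUUDU: m=167.1600, payoff=13.4300, prob=0.014814
UUUUDU: m=210.9400, payoff=0.0000, prob=0.066663
DDDDUU: m=99.0764, payoff=81.5136, prob=0.000732
UDDDUU: m=125.0250, payoff=55.5650, prob=0.003292
DUDDUU: m=125.0250, payoff=55.5650, prob=0.003292
UUDDUU: m=157.7696, payoff=22.8204, prob=0.014814
DDUDUU: m=125.0250, payoff=55.5650, prob=0.003292
UDUDUU: m=157.7696, payoff=22.8204, prob=0.014814
DUUDUU: m=157.7696, payoff=22.8204, prob=0.014814
UUUDUU: m=199.0902, payoff=0.0000, prob=0.066663
DDDUUU: m=117.9481, payoff=62.6419, prob=0.003292
UDDUUU: m=148.8393, payoff=31.7507, prob=0.014814
DUDUUU: m=148.8393, payoff=31.7507, prob=0.014814
UUDUUU: m=187.8210, payoff=0.0000, prob=0.066663
DDUUUU: m=140.4144, payoff=40.1756, prob=0.014814
UDUUUU: m=177.1896, payoff=3.4004, prob=0.066663
DUUUUU: m=167.1600, payoff=13.4300, prob=0.066663
UUUUUU: m=210.9400, payoff=0.0000, prob=0.299985
Price = Σ prob·payoff / R^6 = 8.768796 / 1.126162 = 7.7864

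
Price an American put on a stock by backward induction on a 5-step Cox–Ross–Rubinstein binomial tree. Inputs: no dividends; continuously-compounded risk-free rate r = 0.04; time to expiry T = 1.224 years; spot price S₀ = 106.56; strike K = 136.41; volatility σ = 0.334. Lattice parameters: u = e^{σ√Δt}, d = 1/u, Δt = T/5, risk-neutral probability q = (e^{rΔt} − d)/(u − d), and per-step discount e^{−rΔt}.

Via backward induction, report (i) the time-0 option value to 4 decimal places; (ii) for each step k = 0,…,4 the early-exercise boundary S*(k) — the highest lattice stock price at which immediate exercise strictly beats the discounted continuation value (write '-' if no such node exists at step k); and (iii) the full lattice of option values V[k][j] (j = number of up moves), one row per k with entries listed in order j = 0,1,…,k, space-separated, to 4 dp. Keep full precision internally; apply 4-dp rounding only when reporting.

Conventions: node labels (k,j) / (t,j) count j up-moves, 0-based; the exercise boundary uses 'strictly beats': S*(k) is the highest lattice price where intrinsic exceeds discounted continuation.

price = 33.5809
boundary = - 90.3286 76.5696 90.3286 106.5600
tree:
33.5809
46.0814 21.1642
59.8404 31.9268 10.3175
71.5036 46.0814 17.7441 2.7466
81.3903 59.8404 29.8500 5.4216 0.0000
89.7710 71.5036 46.0814 10.7019 0.0000 0.0000

params: Δt=0.24480 u=1.17969 d=0.84768 q=0.48842 e^(-rΔt)=0.99026
t_5 payoffs: 89.7710 71.5036 46.0814 10.7019 0.0000 0.0000
t_4: node(4,0) S=55.0197 payoff=81.3903 vs cont=80.0611 → 81.3903 [stop]  node(4,1) S=76.5696 payoff=59.8404 vs cont=58.5112 → 59.8404 [stop]  node(4,2) S=106.5600 payoff=29.8500 vs cont=28.5208 → 29.8500 [stop]  node(4,3) S=148.2969 payoff=0.0000 vs cont=5.4216 → 5.4216 [wait]  node(4,4) S=206.3811 payoff=0.0000 vs cont=0.0000 → 0.0000 [wait]  ⇒ S*(4)=106.5600
t_3: node(3,0) S=64.9064 payoff=71.5036 vs cont=70.1744 → 71.5036 [stop]  node(3,1) S=90.3286 payoff=46.0814 vs cont=44.7522 → 46.0814 [stop]  node(3,2) S=125.7081 payoff=10.7019 vs cont=17.7441 → 17.7441 [wait]  node(3,3) S=174.9448 payoff=0.0000 vs cont=2.7466 → 2.7466 [wait]  ⇒ S*(3)=90.3286
t_2: node(2,0) S=76.5696 payoff=59.8404 vs cont=58.5112 → 59.8404 [stop]  node(2,1) S=106.5600 payoff=29.8500 vs cont=31.9268 → 31.9268 [wait]  node(2,2) S=148.2969 payoff=0.0000 vs cont=10.3175 → 10.3175 [wait]  ⇒ S*(2)=76.5696
t_1: node(1,0) S=90.3286 payoff=46.0814 vs cont=45.7567 → 46.0814 [stop]  node(1,1) S=125.7081 payoff=10.7019 vs cont=21.1642 → 21.1642 [wait]  ⇒ S*(1)=90.3286
t_0: node(0,0) S=106.5600 payoff=29.8500 vs cont=33.5809 → 33.5809 [wait]  ⇒ S*(0)=-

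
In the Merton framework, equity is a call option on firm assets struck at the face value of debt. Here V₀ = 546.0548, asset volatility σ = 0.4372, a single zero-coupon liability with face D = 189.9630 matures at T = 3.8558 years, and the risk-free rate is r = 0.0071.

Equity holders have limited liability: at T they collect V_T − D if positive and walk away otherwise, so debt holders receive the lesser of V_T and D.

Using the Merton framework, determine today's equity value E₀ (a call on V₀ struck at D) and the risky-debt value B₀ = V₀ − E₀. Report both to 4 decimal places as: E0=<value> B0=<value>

E0=373.8609 B0=172.1939

Work the structural quantities from V₀ = 546.0548 against face 189.9630:
d₁ = [ln(V₀/D) + (r + σ²/2)T] / (σ√T)
   = [ln(546.0548/189.9630) + (0.0071 + 0.5·0.4372²)·3.8558] / (0.4372·√3.8558)
   = [1.055890 + 0.395882] / 0.858494 = 1.691068
d₂ = d₁ − σ√T = 1.691068 − 0.858494 = 0.832574
N(d₁) = 0.954588,  N(d₂) = 0.797457,  e^(−rT) = 0.972995
E₀ = V₀·N(d₁) − D·e^(−rT)·N(d₂)
   = 546.0548·0.954588 − 189.9630·0.972995·0.797457 = 373.860902
B₀ = V₀ − E₀ = 546.0548 − 373.860902 = 172.193898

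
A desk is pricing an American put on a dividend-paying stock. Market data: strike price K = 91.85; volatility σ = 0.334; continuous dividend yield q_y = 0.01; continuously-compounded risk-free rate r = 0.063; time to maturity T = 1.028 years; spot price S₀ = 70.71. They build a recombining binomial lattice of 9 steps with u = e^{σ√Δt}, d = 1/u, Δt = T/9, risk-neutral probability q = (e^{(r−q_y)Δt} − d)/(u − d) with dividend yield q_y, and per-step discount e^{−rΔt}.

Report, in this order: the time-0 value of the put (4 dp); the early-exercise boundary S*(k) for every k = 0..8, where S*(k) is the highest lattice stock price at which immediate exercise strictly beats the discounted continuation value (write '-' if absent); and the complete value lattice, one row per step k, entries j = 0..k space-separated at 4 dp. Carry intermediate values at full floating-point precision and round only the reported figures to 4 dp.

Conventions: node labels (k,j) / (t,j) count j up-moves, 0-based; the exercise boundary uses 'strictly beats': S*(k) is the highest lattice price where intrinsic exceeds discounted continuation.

params: Δt=0.11422 u=1.11950 d=0.89326 q=0.49865 e^(-rΔt)=0.99283
t_9 payoffs: 66.2484 59.7640 51.6374 41.4524 28.6878 12.6902 0.0000 0.0000 0.0000 0.0000
t_8: node(8,0) S=28.6610 payoff=63.1890 vs cont=62.5631 → 63.1890 [stop]  node(8,1) S=35.9202 payoff=55.9298 vs cont=55.3122 → 55.9298 [stop]  node(8,2) S=45.0180 payoff=46.8320 vs cont=46.2248 → 46.8320 [stop]  node(8,3) S=56.4200 payoff=35.4300 vs cont=34.8358 → 35.4300 [stop]  node(8,4) S=70.7100 payoff=21.1400 vs cont=20.5621 → 21.1400 [stop]  node(8,5) S=88.6193 payoff=3.2307 vs cont=6.3166 → 6.3166 [wait]  node(8,6) S=111.0646 payoff=0.0000 vs cont=0.0000 → 0.0000 [wait]  node(8,7) S=139.1948 payoff=0.0000 vs cont=0.0000 → 0.0000 [wait]  node(8,8) S=174.4498 payoff=0.0000 vs cont=0.0000 → 0.0000 [wait]  ⇒ S*(8)=70.7100
t_7: node(7,0) S=32.0860 payoff=59.7640 vs cont=59.1421 → 59.7640 [stop]  node(7,1) S=40.2126 payoff=51.6374 vs cont=51.0247 → 51.6374 [stop]  node(7,2) S=50.3976 payoff=41.4524 vs cont=40.8514 → 41.4524 [stop]  node(7,3) S=63.1622 payoff=28.6878 vs cont=28.1013 → 28.6878 [stop]  node(7,4) S=79.1598 payoff=12.6902 vs cont=13.6498 → 13.6498 [wait]  node(7,5) S=99.2092 payoff=0.0000 vs cont=3.1442 → 3.1442 [wait]  node(7,6) S=124.3367 payoff=0.0000 vs cont=0.0000 → 0.0000 [wait]  node(7,7) S=155.8284 payoff=0.0000 vs cont=0.0000 → 0.0000 [wait]  ⇒ S*(7)=63.1622
t_6: node(6,0) S=35.9202 payoff=55.9298 vs cont=55.3122 → 55.9298 [stop]  node(6,1) S=45.0180 payoff=46.8320 vs cont=46.2248 → 46.8320 [stop]  node(6,2) S=56.4200 payoff=35.4300 vs cont=34.8358 → 35.4300 [stop]  node(6,3) S=70.7100 payoff=21.1400 vs cont=21.0372 → 21.1400 [stop]  node(6,4) S=88.6193 payoff=3.2307 vs cont=8.3508 → 8.3508 [wait]  node(6,5) S=111.0646 payoff=0.0000 vs cont=1.5650 → 1.5650 [wait]  node(6,6) S=139.1948 payoff=0.0000 vs cont=0.0000 → 0.0000 [wait]  ⇒ S*(6)=70.7100
t_5: node(5,0) S=40.2126 payoff=51.6374 vs cont=51.0247 → 51.6374 [stop]  node(5,1) S=50.3976 payoff=41.4524 vs cont=40.8514 → 41.4524 [stop]  node(5,2) S=63.1622 payoff=28.6878 vs cont=28.1013 → 28.6878 [stop]  node(5,3) S=79.1598 payoff=12.6902 vs cont=14.6569 → 14.6569 [wait]  node(5,4) S=99.2092 payoff=0.0000 vs cont=4.9315 → 4.9315 [wait]  node(5,5) S=124.3367 payoff=0.0000 vs cont=0.7790 → 0.7790 [wait]  ⇒ S*(5)=63.1622
t_4: node(4,0) S=45.0180 payoff=46.8320 vs cont=46.2248 → 46.8320 [stop]  node(4,1) S=56.4200 payoff=35.4300 vs cont=34.8358 → 35.4300 [stop]  node(4,2) S=70.7100 payoff=21.1400 vs cont=21.5358 → 21.5358 [wait]  node(4,3) S=88.6193 payoff=3.2307 vs cont=9.7370 → 9.7370 [wait]  node(4,4) S=111.0646 payoff=0.0000 vs cont=2.8403 → 2.8403 [wait]  ⇒ S*(4)=56.4200
t_3: node(3,0) S=50.3976 payoff=41.4524 vs cont=40.8514 → 41.4524 [stop]  node(3,1) S=63.1622 payoff=28.6878 vs cont=28.2973 → 28.6878 [stop]  node(3,2) S=79.1598 payoff=12.6902 vs cont=15.5401 → 15.5401 [wait]  node(3,3) S=99.2092 payoff=0.0000 vs cont=6.2528 → 6.2528 [wait]  ⇒ S*(3)=63.1622
t_2: node(2,0) S=56.4200 payoff=35.4300 vs cont=34.8358 → 35.4300 [stop]  node(2,1) S=70.7100 payoff=21.1400 vs cont=21.9730 → 21.9730 [wait]  node(2,2) S=88.6193 payoff=3.2307 vs cont=10.8308 → 10.8308 [wait]  ⇒ S*(2)=56.4200
t_1: node(1,0) S=63.1622 payoff=28.6878 vs cont=28.5138 → 28.6878 [stop]  node(1,1) S=79.1598 payoff=12.6902 vs cont=16.2993 → 16.2993 [wait]  ⇒ S*(1)=63.1622
t_0: node(0,0) S=70.7100 payoff=21.1400 vs cont=22.3489 → 22.3489 [wait]  ⇒ S*(0)=-

price = 22.3489
boundary = - 63.1622 56.4200 63.1622 56.4200 63.1622 70.7100 63.1622 70.7100
tree:
22.3489
28.6878 16.2993
35.4300 21.9730 10.8308
41.4524 28.6878 15.5401 6.2528
46.8320 35.4300 21.5358 9.7370 2.8403
51.6374 41.4524 28.6878 14.6569 4.9315 0.7790
55.9298 46.8320 35.4300 21.1400 8.3508 1.5650 0.0000
59.7640 51.6374 41.4524 28.6878 13.6498 3.1442 0.0000 0.0000
63.1890 55.9298 46.8320 35.4300 21.1400 6.3166 0.0000 0.0000 0.0000
66.2484 59.7640 51.6374 41.4524 28.6878 12.6902 0.0000 0.0000 0.0000 0.0000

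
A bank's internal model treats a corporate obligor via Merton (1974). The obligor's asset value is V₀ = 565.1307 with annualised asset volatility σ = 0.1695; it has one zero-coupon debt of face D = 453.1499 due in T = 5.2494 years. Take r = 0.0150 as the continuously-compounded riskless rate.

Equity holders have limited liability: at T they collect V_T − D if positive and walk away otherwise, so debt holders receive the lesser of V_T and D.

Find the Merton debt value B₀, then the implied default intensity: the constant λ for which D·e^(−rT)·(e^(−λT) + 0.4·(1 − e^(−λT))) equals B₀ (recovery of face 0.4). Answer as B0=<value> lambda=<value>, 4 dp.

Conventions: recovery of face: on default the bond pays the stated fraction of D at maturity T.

B0=395.2188 lambda=0.0188

Equity is a call on the firm's assets struck at D = 453.1499:
d₁ = [ln(V₀/D) + (r + σ²/2)T] / (σ√T)
   = [ln(565.1307/453.1499) + (0.0150 + 0.5·0.1695²)·5.2494] / (0.1695·√5.2494)
   = [0.220834 + 0.154149] / 0.388351 = 0.965578
d₂ = d₁ − σ√T = 0.965578 − 0.388351 = 0.577227
N(d₁) = 0.832872,  N(d₂) = 0.718107,  e^(−rT) = 0.924279
E₀ = V₀·N(d₁) − D·e^(−rT)·N(d₂)
   = 565.1307·0.832872 − 453.1499·0.924279·0.718107 = 169.911920
B₀ = V₀ − E₀ = 565.1307 − 169.911920 = 395.218780
e^(−λT) = (B₀·e^(rT)/D − 0.4)/(1 − 0.4) = (395.2188·1.081924/453.1499 − 0.4)/0.6 = 0.90601650
λ = −ln(0.90601650)/5.2494 = 0.018802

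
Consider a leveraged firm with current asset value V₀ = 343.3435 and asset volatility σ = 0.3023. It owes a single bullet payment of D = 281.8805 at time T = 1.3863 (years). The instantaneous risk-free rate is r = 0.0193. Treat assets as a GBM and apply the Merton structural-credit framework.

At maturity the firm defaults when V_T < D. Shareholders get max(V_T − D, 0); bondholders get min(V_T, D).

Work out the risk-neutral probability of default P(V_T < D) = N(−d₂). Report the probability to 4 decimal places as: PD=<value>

With assets at 343.3435 and a single debt payment of 281.8805 at 1.3863 years:
d₁ = [ln(V₀/D) + (r + σ²/2)T] / (σ√T)
   = [ln(343.3435/281.8805) + (0.0193 + 0.5·0.3023²)·1.3863] / (0.3023·√1.3863)
   = [0.197248 + 0.090099] / 0.355932 = 0.807311
d₂ = d₁ − σ√T = 0.807311 − 0.355932 = 0.451379
risk-neutral PD = N(−d₂) = N(-0.451379) = 0.325858

PD=0.3259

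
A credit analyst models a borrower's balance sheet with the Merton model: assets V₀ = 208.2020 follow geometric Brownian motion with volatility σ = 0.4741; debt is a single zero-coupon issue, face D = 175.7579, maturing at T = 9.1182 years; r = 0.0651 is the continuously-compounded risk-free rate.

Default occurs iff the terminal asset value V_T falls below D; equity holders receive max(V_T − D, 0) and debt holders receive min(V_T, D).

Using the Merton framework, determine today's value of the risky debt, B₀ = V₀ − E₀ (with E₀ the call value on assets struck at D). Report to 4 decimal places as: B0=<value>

B0=63.5404

Equity is a call on the firm's assets struck at D = 175.7579:
d₁ = [ln(V₀/D) + (r + σ²/2)T] / (σ√T)
   = [ln(208.2020/175.7579) + (0.0651 + 0.5·0.4741²)·9.1182] / (0.4741·√9.1182)
   = [0.169401 + 1.618347] / 1.431609 = 1.248769
d₂ = d₁ − σ√T = 1.248769 − 1.431609 = -0.182841
N(d₁) = 0.894125,  N(d₂) = 0.427461,  e^(−rT) = 0.552338
E₀ = V₀·N(d₁) − D·e^(−rT)·N(d₂)
   = 208.2020·0.894125 − 175.7579·0.552338·0.427461 = 144.661622
B₀ = V₀ − E₀ = 208.2020 − 144.661622 = 63.540378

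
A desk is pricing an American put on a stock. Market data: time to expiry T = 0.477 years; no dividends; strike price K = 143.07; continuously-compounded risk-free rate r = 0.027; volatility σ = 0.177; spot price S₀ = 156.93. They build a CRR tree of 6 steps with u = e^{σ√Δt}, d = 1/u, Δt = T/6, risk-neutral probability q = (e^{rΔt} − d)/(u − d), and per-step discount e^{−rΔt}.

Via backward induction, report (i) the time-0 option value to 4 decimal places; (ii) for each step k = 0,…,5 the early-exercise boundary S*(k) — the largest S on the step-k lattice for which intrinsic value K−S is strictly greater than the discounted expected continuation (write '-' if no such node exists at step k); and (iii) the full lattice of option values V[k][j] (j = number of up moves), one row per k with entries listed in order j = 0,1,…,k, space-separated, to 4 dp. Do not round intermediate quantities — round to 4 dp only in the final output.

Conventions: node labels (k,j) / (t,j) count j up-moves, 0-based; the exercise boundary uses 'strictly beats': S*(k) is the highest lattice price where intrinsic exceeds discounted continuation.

price = 1.9248
boundary = - - - - 128.5315 135.1088
tree:
1.9248
3.3265 0.5812
5.6250 1.1237 0.0603
9.2359 2.1661 0.1231 0.0000
14.5385 4.1608 0.2514 0.0000 0.0000
20.7956 7.9612 0.5131 0.0000 0.0000 0.0000
26.7481 14.5385 1.0473 0.0000 0.0000 0.0000 0.0000

Δt=0.07950, u=1.05117, d=0.95132, q=0.50905, disc=e^(-rΔt)=0.99786
k=6 terminal: V=max(K-S,0) → 26.7481 14.5385 1.0473 0.0000 0.0000 0.0000 0.0000
k=5: j=0 S=122.2744 intr=20.7956 cont=20.4889 V=20.7956[EX]; j=1 S=135.1088 intr=7.9612 cont=7.6544 V=7.9612[EX]; j=2 S=149.2904 intr=0.0000 cont=0.5131 V=0.5131[hold]; j=3 S=164.9605 intr=0.0000 cont=0.0000 V=0.0000[hold]; j=4 S=182.2755 intr=0.0000 cont=0.0000 V=0.0000[hold]; j=5 S=201.4079 intr=0.0000 cont=0.0000 V=0.0000[hold]  S*(5)=135.1088
k=4: j=0 S=128.5315 intr=14.5385 cont=14.2317 V=14.5385[EX]; j=1 S=142.0227 intr=1.0473 cont=4.1608 V=4.1608[hold]; j=2 S=156.9300 intr=0.0000 cont=0.2514 V=0.2514[hold]; j=3 S=173.4020 intr=0.0000 cont=0.0000 V=0.0000[hold]; j=4 S=191.6030 intr=0.0000 cont=0.0000 V=0.0000[hold]  S*(4)=128.5315
k=3: j=0 S=135.1088 intr=7.9612 cont=9.2359 V=9.2359[hold]; j=1 S=149.2904 intr=0.0000 cont=2.1661 V=2.1661[hold]; j=2 S=164.9605 intr=0.0000 cont=0.1231 V=0.1231[hold]; j=3 S=182.2755 intr=0.0000 cont=0.0000 V=0.0000[hold]  S*(3)=-
k=2: j=0 S=142.0227 intr=1.0473 cont=5.6250 V=5.6250[hold]; j=1 S=156.9300 intr=0.0000 cont=1.1237 V=1.1237[hold]; j=2 S=173.4020 intr=0.0000 cont=0.0603 V=0.0603[hold]  S*(2)=-
k=1: j=0 S=149.2904 intr=0.0000 cont=3.3265 V=3.3265[hold]; j=1 S=164.9605 intr=0.0000 cont=0.5812 V=0.5812[hold]  S*(1)=-
k=0: j=0 S=156.9300 intr=0.0000 cont=1.9248 V=1.9248[hold]  S*(0)=-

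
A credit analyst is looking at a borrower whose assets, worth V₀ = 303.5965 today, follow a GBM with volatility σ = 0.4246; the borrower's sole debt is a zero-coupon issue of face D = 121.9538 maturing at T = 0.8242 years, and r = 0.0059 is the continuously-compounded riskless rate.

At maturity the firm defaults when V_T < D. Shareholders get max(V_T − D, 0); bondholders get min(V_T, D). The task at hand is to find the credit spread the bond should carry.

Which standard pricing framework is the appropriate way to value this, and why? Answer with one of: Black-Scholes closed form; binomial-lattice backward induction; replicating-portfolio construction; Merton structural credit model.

Key observation: the question is about default risk generated by asset-value dynamics against a debt face of 121.9538 — the structural framework prices exactly that.

framework: Merton structural credit model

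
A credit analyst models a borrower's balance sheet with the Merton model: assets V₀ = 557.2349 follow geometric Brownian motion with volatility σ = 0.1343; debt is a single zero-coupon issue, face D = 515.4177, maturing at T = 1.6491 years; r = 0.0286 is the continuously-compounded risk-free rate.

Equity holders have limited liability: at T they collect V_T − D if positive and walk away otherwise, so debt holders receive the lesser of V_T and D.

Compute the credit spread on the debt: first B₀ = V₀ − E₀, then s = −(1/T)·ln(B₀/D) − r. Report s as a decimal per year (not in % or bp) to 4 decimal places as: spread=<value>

spread=0.0154

Equity is a call on the firm's assets struck at D = 515.4177:
d₁ = [ln(V₀/D) + (r + σ²/2)T] / (σ√T)
   = [ln(557.2349/515.4177) + (0.0286 + 0.5·0.1343²)·1.6491] / (0.1343·√1.6491)
   = [0.078009 + 0.062036] / 0.172464 = 0.812025
d₂ = d₁ − σ√T = 0.812025 − 0.172464 = 0.639561
N(d₁) = 0.791611,  N(d₂) = 0.738771,  e^(−rT) = 0.953931
E₀ = V₀·N(d₁) − D·e^(−rT)·N(d₂)
   = 557.2349·0.791611 − 515.4177·0.953931·0.738771 = 77.879974
B₀ = V₀ − E₀ = 557.2349 − 77.879974 = 479.354926
spread = −(1/T)·ln(B₀/D) − r = −(1/1.6491)·ln(479.354926/515.4177) − 0.0286 = 0.01538541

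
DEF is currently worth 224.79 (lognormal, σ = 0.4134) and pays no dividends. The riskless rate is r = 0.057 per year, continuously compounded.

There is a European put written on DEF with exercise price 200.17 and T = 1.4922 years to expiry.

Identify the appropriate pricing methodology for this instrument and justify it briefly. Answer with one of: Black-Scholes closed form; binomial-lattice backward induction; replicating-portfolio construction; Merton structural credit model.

framework: Black-Scholes closed form

Key observation: the instrument is a plain European put (strike 200.17) on a lognormal asset; the exact continuous-time formula applies directly.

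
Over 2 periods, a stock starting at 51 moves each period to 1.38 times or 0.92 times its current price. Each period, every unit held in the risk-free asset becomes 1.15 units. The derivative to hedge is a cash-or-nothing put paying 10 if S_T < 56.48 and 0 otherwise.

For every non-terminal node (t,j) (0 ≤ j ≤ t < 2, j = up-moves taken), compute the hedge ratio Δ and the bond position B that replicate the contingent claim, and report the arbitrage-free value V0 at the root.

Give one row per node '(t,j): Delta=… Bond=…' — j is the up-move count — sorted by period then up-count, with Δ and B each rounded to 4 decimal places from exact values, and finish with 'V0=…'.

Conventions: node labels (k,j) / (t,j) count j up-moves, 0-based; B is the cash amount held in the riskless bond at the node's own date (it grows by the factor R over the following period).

Under the risk-neutral measure, an up-move has probability p* = (R−d)/(u−d) = 0.5000 and values discount at R = 1.15.
Expiry values: V(2,0)=10.0000, V(2,1)=0.0000, V(2,2)=0.0000
  t=1,j=0: stock 46.9200 → up 64.7496 (V=0.0000), down 43.1664 (V=10.0000). Price 4.3478; hedge Δ=-0.4633, bond B=26.0870.
  t=1,j=1: stock 70.3800 → up 97.1244 (V=0.0000), down 64.7496 (V=0.0000). Price 0.0000; hedge Δ=0.0000, bond B=0.0000.
  t=0,j=0: stock 51.0000 → up 70.3800 (V=0.0000), down 46.9200 (V=4.3478). Price 1.8904; hedge Δ=-0.1853, bond B=11.3422.
As a check, the time-0 holding Δ(0,0)·S0 + B(0,0) comes to 1.8904 — exactly V0.

(0,0): Delta=-0.1853 Bond=11.3422
(1,0): Delta=-0.4633 Bond=26.0870
(1,1): Delta=0.0000 Bond=0.0000
V0=1.8904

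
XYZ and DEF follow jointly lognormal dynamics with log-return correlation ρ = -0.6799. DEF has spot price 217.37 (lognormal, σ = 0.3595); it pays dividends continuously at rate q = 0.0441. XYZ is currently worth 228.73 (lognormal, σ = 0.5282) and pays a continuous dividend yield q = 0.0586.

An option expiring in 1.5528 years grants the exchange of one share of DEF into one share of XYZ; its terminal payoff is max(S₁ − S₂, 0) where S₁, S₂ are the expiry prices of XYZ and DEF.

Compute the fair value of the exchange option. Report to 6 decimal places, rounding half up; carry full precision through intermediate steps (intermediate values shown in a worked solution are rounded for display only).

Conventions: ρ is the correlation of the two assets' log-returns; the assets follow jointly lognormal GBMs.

σ_eff = √(σ₁² + σ₂² − 2ρσ₁σ₂) = √(0.5282² + 0.3595² − 2·-0.6799·0.5282·0.3595) = 0.816361
d₁ = (ln(S₁/S₂) + (q₂ − q₁ + σ_eff²/2)T) / (σ_eff√T) = (ln(228.73/217.37) + (0.0441 − 0.0586 + 0.333223)·1.5528) / 1.017279 = 0.536582
d₂ = d₁ − σ_eff√T = 0.536582 − 1.017279 = -0.480696
N(d₁) = 0.704222,  N(d₂) = 0.315366
V = S₁·e^{−q₁T}·N(d₁) − S₂·e^{−q₂T}·N(d₂) = 147.066725 − 64.013979 = 83.052745
Key observation: the rate r is irrelevant here: denominating values in DEF turns the exchange into a ratio option on S₁/S₂, and discounting at r drops out.

exchange price = 83.052745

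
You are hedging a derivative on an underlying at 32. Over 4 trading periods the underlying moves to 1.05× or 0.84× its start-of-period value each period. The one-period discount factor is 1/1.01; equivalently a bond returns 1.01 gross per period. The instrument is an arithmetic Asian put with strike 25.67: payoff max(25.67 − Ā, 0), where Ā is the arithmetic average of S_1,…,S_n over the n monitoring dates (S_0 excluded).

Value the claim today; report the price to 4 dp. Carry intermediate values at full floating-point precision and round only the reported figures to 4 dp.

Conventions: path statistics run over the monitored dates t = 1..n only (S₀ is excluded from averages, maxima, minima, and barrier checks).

With p* = (R−d)/(u−d) = 0.8095, sum probability × payoff across the paths and divide by R^4.
Enumerate all 2^4 = 16 price paths (U = up ×1.05, D = down ×0.84); each path with k up-moves has probability p*^k·(1−p*)^(4−k).
DDDD: Ā=21.0894, payoff=4.5806, prob=0.001316
UDDD: Ā=26.3618, payoff=0.0000, prob=0.005594
DUDD: Ā=24.6818, payoff=0.9882, prob=0.005594
UUDD: Ā=30.8522, payoff=0.0000, prob=0.023776
DDUD: Ā=23.2706, payoff=2.3994, prob=0.005594
UDUD: Ā=29.0882, payoff=0.0000, prob=0.023776
DUUD: Ā=27.4082, payoff=0.0000, prob=0.023776
UUUD: Ā=34.2602, payoff=0.0000, prob=0.101048
DDDU: Ā=22.0851, payoff=3.5849, prob=0.005594
UDDU: Ā=27.6064, payoff=0.0000, prob=0.023776
DUDU: Ā=25.9264, payoff=0.0000, prob=0.023776
UUDU: Ā=32.4080, payoff=0.0000, prob=0.101048
DDUU: Ā=24.5152, payoff=1.1548, prob=0.023776
UDUU: Ā=30.6440, payoff=0.0000, prob=0.101048
DUUU: Ā=28.9640, payoff=0.0000, prob=0.101048
UUUU: Ā=36.2050, payoff=0.0000, prob=0.429456
Price = Σ prob·payoff / R^4 = 0.072492 / 1.040604 = 0.0697

price = 0.0697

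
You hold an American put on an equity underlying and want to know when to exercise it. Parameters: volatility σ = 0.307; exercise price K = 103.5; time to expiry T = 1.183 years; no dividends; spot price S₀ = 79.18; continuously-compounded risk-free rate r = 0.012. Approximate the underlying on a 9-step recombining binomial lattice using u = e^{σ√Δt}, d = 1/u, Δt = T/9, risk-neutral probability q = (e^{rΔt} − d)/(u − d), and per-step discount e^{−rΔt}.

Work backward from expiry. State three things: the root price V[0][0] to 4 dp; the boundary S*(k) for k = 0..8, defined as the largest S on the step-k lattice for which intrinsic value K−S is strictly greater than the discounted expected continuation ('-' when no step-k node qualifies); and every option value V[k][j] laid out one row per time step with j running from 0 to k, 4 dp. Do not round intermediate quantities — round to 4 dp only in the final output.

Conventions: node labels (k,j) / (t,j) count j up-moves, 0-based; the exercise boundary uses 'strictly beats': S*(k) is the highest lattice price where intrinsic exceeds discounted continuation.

params: Δt=0.13144 u=1.11773 d=0.89467 q=0.47928 e^(-rΔt)=0.99842
t_9 payoffs: 74.4217 67.1717 58.1139 46.7978 32.6603 14.9978 0.0000 0.0000 0.0000 0.0000
t_8: node(8,0) S=32.5018 payoff=70.9982 vs cont=70.8351 → 70.9982 [stop]  node(8,1) S=40.6054 payoff=62.8946 vs cont=62.7314 → 62.8946 [stop]  node(8,2) S=50.7296 payoff=52.7704 vs cont=52.6073 → 52.7704 [stop]  node(8,3) S=63.3780 payoff=40.1220 vs cont=39.9589 → 40.1220 [stop]  node(8,4) S=79.1800 payoff=24.3200 vs cont=24.1569 → 24.3200 [stop]  node(8,5) S=98.9219 payoff=4.5781 vs cont=7.7974 → 7.7974 [wait]  node(8,6) S=123.5861 payoff=0.0000 vs cont=0.0000 → 0.0000 [wait]  node(8,7) S=154.3999 payoff=0.0000 vs cont=0.0000 → 0.0000 [wait]  node(8,8) S=192.8964 payoff=0.0000 vs cont=0.0000 → 0.0000 [wait]  ⇒ S*(8)=79.1800
t_7: node(7,0) S=36.3283 payoff=67.1717 vs cont=67.0085 → 67.1717 [stop]  node(7,1) S=45.3861 payoff=58.1139 vs cont=57.9508 → 58.1139 [stop]  node(7,2) S=56.7022 payoff=46.7978 vs cont=46.6347 → 46.7978 [stop]  node(7,3) S=70.8397 payoff=32.6603 vs cont=32.4971 → 32.6603 [stop]  node(7,4) S=88.5022 payoff=14.9978 vs cont=16.3752 → 16.3752 [wait]  node(7,5) S=110.5684 payoff=0.0000 vs cont=4.0538 → 4.0538 [wait]  node(7,6) S=138.1365 payoff=0.0000 vs cont=0.0000 → 0.0000 [wait]  node(7,7) S=172.5780 payoff=0.0000 vs cont=0.0000 → 0.0000 [wait]  ⇒ S*(7)=70.8397
t_6: node(6,0) S=40.6054 payoff=62.8946 vs cont=62.7314 → 62.8946 [stop]  node(6,1) S=50.7296 payoff=52.7704 vs cont=52.6073 → 52.7704 [stop]  node(6,2) S=63.3780 payoff=40.1220 vs cont=39.9589 → 40.1220 [stop]  node(6,3) S=79.1800 payoff=24.3200 vs cont=24.8160 → 24.8160 [wait]  node(6,4) S=98.9219 payoff=4.5781 vs cont=10.4533 → 10.4533 [wait]  node(6,5) S=123.5861 payoff=0.0000 vs cont=2.1076 → 2.1076 [wait]  node(6,6) S=154.3999 payoff=0.0000 vs cont=0.0000 → 0.0000 [wait]  ⇒ S*(6)=63.3780
t_5: node(5,0) S=45.3861 payoff=58.1139 vs cont=57.9508 → 58.1139 [stop]  node(5,1) S=56.7022 payoff=46.7978 vs cont=46.6347 → 46.7978 [stop]  node(5,2) S=70.8397 payoff=32.6603 vs cont=32.7345 → 32.7345 [wait]  node(5,3) S=88.5022 payoff=14.9978 vs cont=17.9040 → 17.9040 [wait]  node(5,4) S=110.5684 payoff=0.0000 vs cont=6.4432 → 6.4432 [wait]  node(5,5) S=138.1365 payoff=0.0000 vs cont=1.0957 → 1.0957 [wait]  ⇒ S*(5)=56.7022
t_4: node(4,0) S=50.7296 payoff=52.7704 vs cont=52.6073 → 52.7704 [stop]  node(4,1) S=63.3780 payoff=40.1220 vs cont=39.9944 → 40.1220 [stop]  node(4,2) S=79.1800 payoff=24.3200 vs cont=25.5861 → 25.5861 [wait]  node(4,3) S=98.9219 payoff=4.5781 vs cont=12.3915 → 12.3915 [wait]  node(4,4) S=123.5861 payoff=0.0000 vs cont=3.8742 → 3.8742 [wait]  ⇒ S*(4)=63.3780
t_3: node(3,0) S=56.7022 payoff=46.7978 vs cont=46.6347 → 46.7978 [stop]  node(3,1) S=70.8397 payoff=32.6603 vs cont=33.1030 → 33.1030 [wait]  node(3,2) S=88.5022 payoff=14.9978 vs cont=19.2319 → 19.2319 [wait]  node(3,3) S=110.5684 payoff=0.0000 vs cont=8.2962 → 8.2962 [wait]  ⇒ S*(3)=56.7022
t_2: node(2,0) S=63.3780 payoff=40.1220 vs cont=40.1708 → 40.1708 [wait]  node(2,1) S=79.1800 payoff=24.3200 vs cont=26.4132 → 26.4132 [wait]  node(2,2) S=98.9219 payoff=4.5781 vs cont=13.9686 → 13.9686 [wait]  ⇒ S*(2)=-
t_1: node(1,0) S=70.8397 payoff=32.6603 vs cont=33.5241 → 33.5241 [wait]  node(1,1) S=88.5022 payoff=14.9978 vs cont=20.4165 → 20.4165 [wait]  ⇒ S*(1)=-
t_0: node(0,0) S=79.1800 payoff=24.3200 vs cont=27.1990 → 27.1990 [wait]  ⇒ S*(0)=-

price = 27.1990
boundary = - - - 56.7022 63.3780 56.7022 63.3780 70.8397 79.1800
tree:
27.1990
33.5241 20.4165
40.1708 26.4132 13.9686
46.7978 33.1030 19.2319 8.2962
52.7704 40.1220 25.5861 12.3915 3.8742
58.1139 46.7978 32.7345 17.9040 6.4432 1.0957
62.8946 52.7704 40.1220 24.8160 10.4533 2.1076 0.0000
67.1717 58.1139 46.7978 32.6603 16.3752 4.0538 0.0000 0.0000
70.9982 62.8946 52.7704 40.1220 24.3200 7.7974 0.0000 0.0000 0.0000
74.4217 67.1717 58.1139 46.7978 32.6603 14.9978 0.0000 0.0000 0.0000 0.0000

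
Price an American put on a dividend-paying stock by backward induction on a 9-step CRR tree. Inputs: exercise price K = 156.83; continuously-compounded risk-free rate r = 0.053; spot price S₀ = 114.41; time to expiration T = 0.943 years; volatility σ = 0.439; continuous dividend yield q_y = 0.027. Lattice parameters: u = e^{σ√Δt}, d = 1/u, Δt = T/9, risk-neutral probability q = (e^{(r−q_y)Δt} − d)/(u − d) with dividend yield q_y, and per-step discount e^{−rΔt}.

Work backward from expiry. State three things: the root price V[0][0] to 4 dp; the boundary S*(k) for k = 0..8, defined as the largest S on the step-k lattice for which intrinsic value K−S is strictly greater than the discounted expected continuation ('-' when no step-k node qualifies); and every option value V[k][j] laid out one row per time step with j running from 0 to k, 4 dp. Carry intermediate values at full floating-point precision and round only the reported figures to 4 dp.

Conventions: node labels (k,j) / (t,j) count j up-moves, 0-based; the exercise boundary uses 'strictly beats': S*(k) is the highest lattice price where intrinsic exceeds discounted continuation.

Δt=0.10478, u=1.15269, d=0.86753, q=0.47410, disc=e^(-rΔt)=0.99446
k=9 terminal: V=max(K-S,0) → 124.9852 114.5177 100.6096 82.1297 57.5755 24.9503 0.0000 0.0000 0.0000 0.0000
k=8: j=0 S=36.7073 intr=120.1227 cont=119.3579 V=120.1227[EX]; j=1 S=48.7731 intr=108.0569 cont=107.3262 V=108.0569[EX]; j=2 S=64.8049 intr=92.0251 cont=91.3396 V=92.0251[EX]; j=3 S=86.1065 intr=70.7235 cont=70.0982 V=70.7235[EX]; j=4 S=114.4100 intr=42.4200 cont=41.8747 V=42.4200[EX]; j=5 S=152.0169 intr=4.8131 cont=13.0487 V=13.0487[hold]; j=6 S=201.9853 intr=0.0000 cont=0.0000 V=0.0000[hold]; j=7 S=268.3785 intr=0.0000 cont=0.0000 V=0.0000[hold]; j=8 S=356.5953 intr=0.0000 cont=0.0000 V=0.0000[hold]  S*(8)=114.4100
k=7: j=0 S=42.3123 intr=114.5177 cont=113.7688 V=114.5177[EX]; j=1 S=56.2204 intr=100.6096 cont=99.8999 V=100.6096[EX]; j=2 S=74.7003 intr=82.1297 cont=81.4723 V=82.1297[EX]; j=3 S=99.2545 intr=57.5755 cont=56.9874 V=57.5755[EX]; j=4 S=131.8797 intr=24.9503 cont=28.3372 V=28.3372[hold]; j=5 S=175.2290 intr=0.0000 cont=6.8243 V=6.8243[hold]; j=6 S=232.8272 intr=0.0000 cont=0.0000 V=0.0000[hold]; j=7 S=309.3583 intr=0.0000 cont=0.0000 V=0.0000[hold]  S*(7)=99.2545
k=6: j=0 S=48.7731 intr=108.0569 cont=107.3262 V=108.0569[EX]; j=1 S=64.8049 intr=92.0251 cont=91.3396 V=92.0251[EX]; j=2 S=86.1065 intr=70.7235 cont=70.0982 V=70.7235[EX]; j=3 S=114.4100 intr=42.4200 cont=43.4716 V=43.4716[hold]; j=4 S=152.0169 intr=4.8131 cont=18.0375 V=18.0375[hold]; j=5 S=201.9853 intr=0.0000 cont=3.5690 V=3.5690[hold]; j=6 S=268.3785 intr=0.0000 cont=0.0000 V=0.0000[hold]  S*(6)=86.1065
k=5: j=0 S=56.2204 intr=100.6096 cont=99.8999 V=100.6096[EX]; j=1 S=74.7003 intr=82.1297 cont=81.4723 V=82.1297[EX]; j=2 S=99.2545 intr=57.5755 cont=57.4832 V=57.5755[EX]; j=3 S=131.8797 intr=24.9503 cont=31.2393 V=31.2393[hold]; j=4 S=175.2290 intr=0.0000 cont=11.1161 V=11.1161[hold]; j=5 S=232.8272 intr=0.0000 cont=1.8666 V=1.8666[hold]  S*(5)=99.2545
k=4: j=0 S=64.8049 intr=92.0251 cont=91.3396 V=92.0251[EX]; j=1 S=86.1065 intr=70.7235 cont=70.0982 V=70.7235[EX]; j=2 S=114.4100 intr=42.4200 cont=44.8398 V=44.8398[hold]; j=3 S=152.0169 intr=4.8131 cont=21.5787 V=21.5787[hold]; j=4 S=201.9853 intr=0.0000 cont=6.6936 V=6.6936[hold]  S*(4)=86.1065
k=3: j=0 S=74.7003 intr=82.1297 cont=81.4723 V=82.1297[EX]; j=1 S=99.2545 intr=57.5755 cont=58.1283 V=58.1283[hold]; j=2 S=131.8797 intr=24.9503 cont=33.6245 V=33.6245[hold]; j=3 S=175.2290 intr=0.0000 cont=14.4412 V=14.4412[hold]  S*(3)=74.7003
k=2: j=0 S=86.1065 intr=70.7235 cont=70.3588 V=70.7235[EX]; j=1 S=114.4100 intr=42.4200 cont=46.2535 V=46.2535[hold]; j=2 S=152.0169 intr=4.8131 cont=24.3939 V=24.3939[hold]  S*(2)=86.1065
k=1: j=0 S=99.2545 intr=57.5755 cont=58.7948 V=58.7948[hold]; j=1 S=131.8797 intr=24.9503 cont=35.6911 V=35.6911[hold]  S*(1)=-
k=0: j=0 S=114.4100 intr=42.4200 cont=47.5764 V=47.5764[hold]  S*(0)=-

price = 47.5764
boundary = - - 86.1065 74.7003 86.1065 99.2545 86.1065 99.2545 114.4100
tree:
47.5764
58.7948 35.6911
70.7235 46.2535 24.3939
82.1297 58.1283 33.6245 14.4412
92.0251 70.7235 44.8398 21.5787 6.6936
100.6096 82.1297 57.5755 31.2393 11.1161 1.8666
108.0569 92.0251 70.7235 43.4716 18.0375 3.5690 0.0000
114.5177 100.6096 82.1297 57.5755 28.3372 6.8243 0.0000 0.0000
120.1227 108.0569 92.0251 70.7235 42.4200 13.0487 0.0000 0.0000 0.0000
124.9852 114.5177 100.6096 82.1297 57.5755 24.9503 0.0000 0.0000 0.0000 0.0000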